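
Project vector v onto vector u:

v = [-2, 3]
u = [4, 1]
v·u = (-2)(4) + (3)(1) = -5
u·u = (4)² + (1)² = 17
proj_u(v) = (v·u / u·u) × u = (-5/17) × u

proj_u(v) = [-20/17, -5/17]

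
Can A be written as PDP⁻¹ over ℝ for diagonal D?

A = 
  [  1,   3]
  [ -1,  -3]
Yes

tr(A) = -2, det(A) = 0
Characteristic polynomial: λ² - tr(A)λ + det(A) = λ² + 2λ
λ² + 2λ = λ(λ + 2)
Eigenvalues: 0, -2
λ=-2: alg. mult. = 1, geom. mult. = 2 - rank(A - (-2)I) = 2 - 1 = 1
λ=0: alg. mult. = 1, geom. mult. = 2 - rank(A - (0)I) = 2 - 1 = 1
Sum of geometric multiplicities equals n, so A has n independent eigenvectors.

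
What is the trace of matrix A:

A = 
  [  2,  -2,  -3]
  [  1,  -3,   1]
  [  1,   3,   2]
1

tr(A) = 2 + -3 + 2 = 1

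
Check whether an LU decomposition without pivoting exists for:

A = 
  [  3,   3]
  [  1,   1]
Yes.
A[1,1] = 3 ≠ 0, so Gaussian elimination proceeds without a row swap: multiplier ℓ₂₁ = (1)/(3) = 1/3, and U[2,2] = 1 - (1/3)(3) = 0.
L = 
  [  1,   0]
  [1/3,   1]
U = 
  [  3,   3]
  [  0,   0]
Check row 2 of LU: [(1/3)(3), (1/3)(3) + 0] = [1, 1] = row 2 of A ✓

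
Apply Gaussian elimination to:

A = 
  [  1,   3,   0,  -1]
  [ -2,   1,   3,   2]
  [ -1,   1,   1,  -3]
Row operations:
R2 → R2 + (2)·R1
R3 → R3 + (1)·R1
R3 → R3 - (4/7)·R2

Resulting echelon form:
REF = 
  [   1,    3,    0,   -1]
  [   0,    7,    3,    0]
  [   0,    0, -5/7,   -4]

Rank = 3 (number of non-zero pivot rows).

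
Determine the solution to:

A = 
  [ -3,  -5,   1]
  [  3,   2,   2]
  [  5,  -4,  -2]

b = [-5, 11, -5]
Row reduce the augmented matrix [A|b]:
R2 → R2 + (1)·R1
R3 → R3 + (5/3)·R1
R3 → R3 - (37/9)·R2
REF = 
  [   -3,    -5,     1,    -5]
  [    0,    -3,     3,     6]
  [    0,     0, -38/3,   -38]

Back-substitution:
x₃ = (-38) / (-38/3) = 3
x₂ = (6 - (3)(3)) / (-3) = 1
x₁ = (-5 - (-5)(1) - (1)(3)) / (-3) = 1

x = [1, 1, 3]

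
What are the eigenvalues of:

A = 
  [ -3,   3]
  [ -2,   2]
tr(A) = -1, det(A) = 0
Characteristic polynomial: λ² - tr(A)λ + det(A) = λ² + λ
λ² + λ = λ(λ + 1)

λ = 0, -1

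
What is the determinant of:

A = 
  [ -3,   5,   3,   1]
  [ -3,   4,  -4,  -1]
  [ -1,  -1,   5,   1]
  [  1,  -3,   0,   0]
18

Cofactor expansion along row 1: det(A) = a₁₁M₁₁ - a₁₂M₁₂ + a₁₃M₁₃ - a₁₄M₁₄

M₁₁ = det[[4, -4, -1]; [-1, 5, 1]; [-3, 0, 0]]
  = (4)·((5)(0) - (1)(0)) - (-4)·((-1)(0) - (1)(-3)) + (-1)·((-1)(0) - (5)(-3))
  = (4)(0) - (-4)(3) + (-1)(15)
  = -3
M₁₂ = det[[-3, -4, -1]; [-1, 5, 1]; [1, 0, 0]]
  = (-3)·((5)(0) - (1)(0)) - (-4)·((-1)(0) - (1)(1)) + (-1)·((-1)(0) - (5)(1))
  = (-3)(0) - (-4)(-1) + (-1)(-5)
  = 1
M₁₃ = det[[-3, 4, -1]; [-1, -1, 1]; [1, -3, 0]]
  = (-3)·((-1)(0) - (1)(-3)) - (4)·((-1)(0) - (1)(1)) + (-1)·((-1)(-3) - (-1)(1))
  = (-3)(3) - (4)(-1) + (-1)(4)
  = -9
M₁₄ = det[[-3, 4, -4]; [-1, -1, 5]; [1, -3, 0]]
  = (-3)·((-1)(0) - (5)(-3)) - (4)·((-1)(0) - (5)(1)) + (-4)·((-1)(-3) - (-1)(1))
  = (-3)(15) - (4)(-5) + (-4)(4)
  = -41

det(A) = (-3)(-3) - (5)(1) + (3)(-9) - (1)(-41) = 18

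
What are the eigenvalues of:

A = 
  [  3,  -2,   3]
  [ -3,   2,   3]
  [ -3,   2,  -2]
λ = 0, (3 + √37)/2, (3 - √37)/2  (≈ 0, 4.541, -1.541)

Characteristic polynomial: det(λI - A) = λ³ - 3λ² - 7λ
The constant term is 0, so λ = 0 is a root: p(λ) = λ(λ² - 3λ - 7)
λ² - 3λ - 7 = 0  ⇒  λ = (3 ± √((-3)² - 4·(-7)))/2 = (3 ± √(37))/2
  = (3 + √37)/2,  (3 - √37)/2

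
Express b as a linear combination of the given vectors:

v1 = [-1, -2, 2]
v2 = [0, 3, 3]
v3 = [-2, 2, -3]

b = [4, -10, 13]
c1 = 2, c2 = 0, c3 = -3

b = 2·v1 + 0·v2 + -3·v3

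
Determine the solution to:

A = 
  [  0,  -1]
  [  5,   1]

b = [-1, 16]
Row reduce the augmented matrix [A|b]:
Swap R1 ↔ R2
REF = 
  [  5,   1,  16]
  [  0,  -1,  -1]

Back-substitution:
x₂ = (-1) / (-1) = 1
x₁ = (16 - (1)(1)) / 5 = 3

x = [3, 1]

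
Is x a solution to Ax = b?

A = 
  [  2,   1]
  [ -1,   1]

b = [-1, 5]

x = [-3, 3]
No

Ax = [-3, 6] ≠ b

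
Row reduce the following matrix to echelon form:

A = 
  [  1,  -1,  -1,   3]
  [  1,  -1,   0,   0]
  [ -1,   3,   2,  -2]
Row operations:
R2 → R2 - (1)·R1
R3 → R3 + (1)·R1
Swap R2 ↔ R3

Resulting echelon form:
REF = 
  [  1,  -1,  -1,   3]
  [  0,   2,   1,   1]
  [  0,   0,   1,  -3]

Rank = 3 (number of non-zero pivot rows).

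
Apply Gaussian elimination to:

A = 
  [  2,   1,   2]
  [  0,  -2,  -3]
Row operations:
No row operations needed (already in echelon form).

Resulting echelon form:
REF = 
  [  2,   1,   2]
  [  0,  -2,  -3]

Rank = 2 (number of non-zero pivot rows).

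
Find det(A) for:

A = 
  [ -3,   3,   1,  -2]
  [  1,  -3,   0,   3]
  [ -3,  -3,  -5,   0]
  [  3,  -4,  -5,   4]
-160

Cofactor expansion along row 1: det(A) = a₁₁M₁₁ - a₁₂M₁₂ + a₁₃M₁₃ - a₁₄M₁₄

M₁₁ = det[[-3, 0, 3]; [-3, -5, 0]; [-4, -5, 4]]
  = (-3)·((-5)(4) - (0)(-5)) - (0)·((-3)(4) - (0)(-4)) + (3)·((-3)(-5) - (-5)(-4))
  = (-3)(-20) - (0)(-12) + (3)(-5)
  = 45
M₁₂ = det[[1, 0, 3]; [-3, -5, 0]; [3, -5, 4]]
  = (1)·((-5)(4) - (0)(-5)) - (0)·((-3)(4) - (0)(3)) + (3)·((-3)(-5) - (-5)(3))
  = (1)(-20) - (0)(-12) + (3)(30)
  = 70
M₁₃ = det[[1, -3, 3]; [-3, -3, 0]; [3, -4, 4]]
  = (1)·((-3)(4) - (0)(-4)) - (-3)·((-3)(4) - (0)(3)) + (3)·((-3)(-4) - (-3)(3))
  = (1)(-12) - (-3)(-12) + (3)(21)
  = 15
M₁₄ = det[[1, -3, 0]; [-3, -3, -5]; [3, -4, -5]]
  = (1)·((-3)(-5) - (-5)(-4)) - (-3)·((-3)(-5) - (-5)(3)) + (0)·((-3)(-4) - (-3)(3))
  = (1)(-5) - (-3)(30) + (0)(21)
  = 85

det(A) = (-3)(45) - (3)(70) + (1)(15) - (-2)(85) = -160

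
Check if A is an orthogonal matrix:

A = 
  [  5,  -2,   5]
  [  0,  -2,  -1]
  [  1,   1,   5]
No

AᵀA = 
  [ 26,  -9,  30]
  [ -9,   9,  -3]
  [ 30,  -3,  51]
≠ I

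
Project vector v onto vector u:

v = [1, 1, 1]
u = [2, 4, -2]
proj_u(v) = [1/3, 2/3, -1/3]

v·u = (1)(2) + (1)(4) + (1)(-2) = 4
u·u = (2)² + (4)² + (-2)² = 24
proj_u(v) = (v·u / u·u) × u = (4/24) × u = (1/6) × u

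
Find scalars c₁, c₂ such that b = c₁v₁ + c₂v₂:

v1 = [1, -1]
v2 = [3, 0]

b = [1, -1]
c1 = 1, c2 = 0

b = 1·v1 + 0·v2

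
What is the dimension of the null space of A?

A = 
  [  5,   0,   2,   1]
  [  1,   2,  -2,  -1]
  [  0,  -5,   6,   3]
nullity(A) = 2

Row reduce:
R2 → R2 - (1/5)·R1
R3 → R3 + (5/2)·R2
REF = 
  [    5,     0,     2,     1]
  [    0,     2, -12/5,  -6/5]
  [    0,     0,     0,     0]
Pivot columns: 1, 2 → 2 pivots.
rank(A) = 2, so nullity(A) = 4 - 2 = 2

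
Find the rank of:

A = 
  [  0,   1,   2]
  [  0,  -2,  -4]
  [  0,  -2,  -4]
Row reduce:
R2 → R2 + (2)·R1
R3 → R3 + (2)·R1
REF = 
  [  0,   1,   2]
  [  0,   0,   0]
  [  0,   0,   0]
Pivot columns: 2 → 1 pivot.

rank(A) = 1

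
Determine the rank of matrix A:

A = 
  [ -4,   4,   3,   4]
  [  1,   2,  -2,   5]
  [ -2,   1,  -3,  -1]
rank(A) = 3

Row reduce:
R2 → R2 + (1/4)·R1
R3 → R3 - (1/2)·R1
R3 → R3 + (1/3)·R2
REF = 
  [    -4,      4,      3,      4]
  [     0,      3,   -5/4,      6]
  [     0,      0, -59/12,     -1]
Pivot columns: 1, 2, 3 → 3 pivots.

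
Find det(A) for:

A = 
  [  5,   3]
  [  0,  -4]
-20

For a 2×2 matrix, det = ad - bc = (5)(-4) - (3)(0) = -20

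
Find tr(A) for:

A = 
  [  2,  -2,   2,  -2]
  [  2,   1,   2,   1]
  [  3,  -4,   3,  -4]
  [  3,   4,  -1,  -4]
2

tr(A) = 2 + 1 + 3 + -4 = 2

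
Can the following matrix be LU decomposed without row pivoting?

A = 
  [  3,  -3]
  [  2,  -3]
Yes.
A[1,1] = 3 ≠ 0, so Gaussian elimination proceeds without a row swap: multiplier ℓ₂₁ = (2)/(3) = 2/3, and U[2,2] = -3 - (2/3)(-3) = -1.
L = 
  [  1,   0]
  [2/3,   1]
U = 
  [  3,  -3]
  [  0,  -1]
Check row 2 of LU: [(2/3)(3), (2/3)(-3) + (-1)] = [2, -3] = row 2 of A ✓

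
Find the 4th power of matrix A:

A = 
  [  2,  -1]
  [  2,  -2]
A^4 = 
  [  4,   0]
  [  0,   4]

A² = A·A:
A²[1,1] = (2)(2) + (-1)(2) = 2
A²[1,2] = (2)(-1) + (-1)(-2) = 0
A²[2,1] = (2)(2) + (-2)(2) = 0
A²[2,2] = (2)(-1) + (-2)(-2) = 2
A² = 
  [  2,   0]
  [  0,   2]

A^3 = A^2·A:
A^3[1,1] = (2)(2) + (0)(2) = 4
A^3[1,2] = (2)(-1) + (0)(-2) = -2
A^3[2,1] = (0)(2) + (2)(2) = 4
A^3[2,2] = (0)(-1) + (2)(-2) = -4
A^3 = 
  [  4,  -2]
  [  4,  -4]

A^4 = A^3·A:
A^4[1,1] = (4)(2) + (-2)(2) = 4
A^4[1,2] = (4)(-1) + (-2)(-2) = 0
A^4[2,1] = (4)(2) + (-4)(2) = 0
A^4[2,2] = (4)(-1) + (-4)(-2) = 4
A^4 = 
  [  4,   0]
  [  0,   4]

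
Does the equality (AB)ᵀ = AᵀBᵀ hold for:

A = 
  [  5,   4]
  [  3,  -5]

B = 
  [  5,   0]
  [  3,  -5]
No

(AB)ᵀ = 
  [ 37,   0]
  [-20,  25]

AᵀBᵀ = 
  [ 25,   0]
  [ 20,  37]

The two matrices differ, so (AB)ᵀ ≠ AᵀBᵀ in general. The correct identity is (AB)ᵀ = BᵀAᵀ.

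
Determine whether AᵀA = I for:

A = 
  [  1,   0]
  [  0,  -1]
Yes

AᵀA = 
  [  1,   0]
  [  0,   1]
= I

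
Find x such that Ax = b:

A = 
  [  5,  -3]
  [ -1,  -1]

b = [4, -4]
Row reduce the augmented matrix [A|b]:
R2 → R2 + (1/5)·R1
REF = 
  [    5,    -3,     4]
  [    0,  -8/5, -16/5]

Back-substitution:
x₂ = (-16/5) / (-8/5) = 2
x₁ = (4 - (-3)(2)) / 5 = 2

x = [2, 2]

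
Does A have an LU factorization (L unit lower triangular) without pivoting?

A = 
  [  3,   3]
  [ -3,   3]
Yes.
A[1,1] = 3 ≠ 0, so Gaussian elimination proceeds without a row swap: multiplier ℓ₂₁ = (-3)/(3) = -1, and U[2,2] = 3 - (-1)(3) = 6.
L = 
  [  1,   0]
  [ -1,   1]
U = 
  [  3,   3]
  [  0,   6]
Check row 2 of LU: [(-1)(3), (-1)(3) + 6] = [-3, 3] = row 2 of A ✓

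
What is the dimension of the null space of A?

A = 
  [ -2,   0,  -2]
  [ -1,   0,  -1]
nullity(A) = 2

Row reduce:
R2 → R2 - (1/2)·R1
REF = 
  [ -2,   0,  -2]
  [  0,   0,   0]
Pivot columns: 1 → 1 pivot.
rank(A) = 1, so nullity(A) = 3 - 1 = 2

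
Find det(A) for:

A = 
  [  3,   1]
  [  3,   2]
For a 2×2 matrix, det = ad - bc = (3)(2) - (1)(3) = 3

det(A) = 3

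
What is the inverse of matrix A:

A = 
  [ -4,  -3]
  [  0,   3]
det(A) = (-4)(3) - (-3)(0) = -12
For a 2×2 matrix, A⁻¹ = (1/det(A)) · [[d, -b], [-c, a]]
    = (-1/12) · [[3, 3], [0, -4]]

A⁻¹ = 
  [-1/4, -1/4]
  [   0,  1/3]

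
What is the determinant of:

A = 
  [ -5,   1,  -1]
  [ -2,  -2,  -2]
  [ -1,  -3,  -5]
Cofactor expansion along row 1:
det(A) = (-5)·((-2)(-5) - (-2)(-3)) - (1)·((-2)(-5) - (-2)(-1)) + (-1)·((-2)(-3) - (-2)(-1))
  = (-5)(4) - (1)(8) + (-1)(4)
  = -32

det(A) = -32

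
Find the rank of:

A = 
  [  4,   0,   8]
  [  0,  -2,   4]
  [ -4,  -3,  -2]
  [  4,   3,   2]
Row reduce:
R3 → R3 + (1)·R1
R4 → R4 - (1)·R1
R3 → R3 - (3/2)·R2
R4 → R4 + (3/2)·R2
REF = 
  [  4,   0,   8]
  [  0,  -2,   4]
  [  0,   0,   0]
  [  0,   0,   0]
Pivot columns: 1, 2 → 2 pivots.

rank(A) = 2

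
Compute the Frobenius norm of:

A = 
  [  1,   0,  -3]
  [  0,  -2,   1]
||A||_F = 3.873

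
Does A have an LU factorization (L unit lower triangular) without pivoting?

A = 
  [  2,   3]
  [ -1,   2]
Yes.
A[1,1] = 2 ≠ 0, so Gaussian elimination proceeds without a row swap: multiplier ℓ₂₁ = (-1)/(2) = -1/2, and U[2,2] = 2 - (-1/2)(3) = 7/2.
L = 
  [   1,    0]
  [-1/2,    1]
U = 
  [  2,   3]
  [  0, 7/2]
Check row 2 of LU: [(-1/2)(2), (-1/2)(3) + (7/2)] = [-1, 2] = row 2 of A ✓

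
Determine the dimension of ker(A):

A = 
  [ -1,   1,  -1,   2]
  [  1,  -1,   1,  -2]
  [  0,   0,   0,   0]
nullity(A) = 3

Row reduce:
R2 → R2 + (1)·R1
REF = 
  [ -1,   1,  -1,   2]
  [  0,   0,   0,   0]
  [  0,   0,   0,   0]
Pivot columns: 1 → 1 pivot.
rank(A) = 1, so nullity(A) = 4 - 1 = 3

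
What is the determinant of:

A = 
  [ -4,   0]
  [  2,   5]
-20

For a 2×2 matrix, det = ad - bc = (-4)(5) - (0)(2) = -20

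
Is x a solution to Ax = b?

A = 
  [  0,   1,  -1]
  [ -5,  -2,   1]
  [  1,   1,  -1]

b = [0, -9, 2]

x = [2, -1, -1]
Yes

Ax = [0, -9, 2] = b ✓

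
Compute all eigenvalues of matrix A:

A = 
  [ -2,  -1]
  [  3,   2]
tr(A) = 0, det(A) = -1
Characteristic polynomial: λ² - tr(A)λ + det(A) = λ² - 1
λ² - 1 = (λ + 1)(λ - 1)

λ = 1, -1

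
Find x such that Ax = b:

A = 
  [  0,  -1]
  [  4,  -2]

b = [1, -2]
x = [-1, -1]

Row reduce the augmented matrix [A|b]:
Swap R1 ↔ R2
REF = 
  [  4,  -2,  -2]
  [  0,  -1,   1]

Back-substitution:
x₂ = 1 / (-1) = -1
x₁ = (-2 - (-2)(-1)) / 4 = -1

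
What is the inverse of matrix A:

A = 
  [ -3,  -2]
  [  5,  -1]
det(A) = (-3)(-1) - (-2)(5) = 13
For a 2×2 matrix, A⁻¹ = (1/det(A)) · [[d, -b], [-c, a]]
    = (1/13) · [[-1, 2], [-5, -3]]

A⁻¹ = 
  [-1/13,  2/13]
  [-5/13, -3/13]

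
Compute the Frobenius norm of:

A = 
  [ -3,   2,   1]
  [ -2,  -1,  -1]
||A||_F = 4.472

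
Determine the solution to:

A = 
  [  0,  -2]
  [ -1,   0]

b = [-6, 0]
Row reduce the augmented matrix [A|b]:
Swap R1 ↔ R2
REF = 
  [ -1,   0,   0]
  [  0,  -2,  -6]

Back-substitution:
x₂ = (-6) / (-2) = 3
x₁ = (0 - (0)(3)) / (-1) = 0

x = [0, 3]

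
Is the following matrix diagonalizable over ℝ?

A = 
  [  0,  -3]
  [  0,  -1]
Yes

tr(A) = -1, det(A) = 0
Characteristic polynomial: λ² - tr(A)λ + det(A) = λ² + λ
λ² + λ = λ(λ + 1)
Eigenvalues: 0, -1
λ=-1: alg. mult. = 1, geom. mult. = 2 - rank(A - (-1)I) = 2 - 1 = 1
λ=0: alg. mult. = 1, geom. mult. = 2 - rank(A - (0)I) = 2 - 1 = 1
Sum of geometric multiplicities equals n, so A has n independent eigenvectors.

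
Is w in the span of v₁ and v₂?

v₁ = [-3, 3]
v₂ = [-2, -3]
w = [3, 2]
Yes

Form the augmented matrix and row-reduce:
[v₁|v₂|w] = 
  [ -3,  -2,   3]
  [  3,  -3,   2]
R2 → R2 + (1)·R1
REF = 
  [ -3,  -2,   3]
  [  0,  -5,   5]

No row of the form [0 0 | nonzero], so the system is consistent. Back-substitution gives c₁ = -1/3, c₂ = -1: w = (-1/3)·v₁ + (-1)·v₂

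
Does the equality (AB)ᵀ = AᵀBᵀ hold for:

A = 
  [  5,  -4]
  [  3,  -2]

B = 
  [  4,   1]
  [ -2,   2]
No

(AB)ᵀ = 
  [ 28,  16]
  [ -3,  -1]

AᵀBᵀ = 
  [ 23,  -4]
  [-18,   4]

The two matrices differ, so (AB)ᵀ ≠ AᵀBᵀ in general. The correct identity is (AB)ᵀ = BᵀAᵀ.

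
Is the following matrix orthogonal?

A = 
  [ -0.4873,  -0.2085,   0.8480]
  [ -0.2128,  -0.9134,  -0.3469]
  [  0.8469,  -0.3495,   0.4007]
Yes

AᵀA = 
  [  1,   0,  -0.0001]
  [  0,   0.9999,   0]
  [ -0.0001,   0,   1]
≈ I (equal to I up to the 4-dp rounding of the entries)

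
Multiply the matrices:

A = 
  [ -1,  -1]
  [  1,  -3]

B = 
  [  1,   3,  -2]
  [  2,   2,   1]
AB = 
  [ -3,  -5,   1]
  [ -5,  -3,  -5]

A is 2×2 and B is 2×3, so AB is 2×3. Each entry is (row of A)·(column of B):
AB[1,1] = (-1)(1) + (-1)(2) = -3
AB[1,2] = (-1)(3) + (-1)(2) = -5
AB[1,3] = (-1)(-2) + (-1)(1) = 1
AB[2,1] = (1)(1) + (-3)(2) = -5
AB[2,2] = (1)(3) + (-3)(2) = -3
AB[2,3] = (1)(-2) + (-3)(1) = -5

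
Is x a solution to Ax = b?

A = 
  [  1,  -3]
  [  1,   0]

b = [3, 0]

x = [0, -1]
Yes

Ax = [3, 0] = b ✓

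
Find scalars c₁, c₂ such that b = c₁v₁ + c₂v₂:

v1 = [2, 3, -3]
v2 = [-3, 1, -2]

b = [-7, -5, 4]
c1 = -2, c2 = 1

b = -2·v1 + 1·v2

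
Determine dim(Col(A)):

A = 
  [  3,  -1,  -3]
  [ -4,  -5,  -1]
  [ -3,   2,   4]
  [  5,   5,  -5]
dim(Col(A)) = 3

Row reduce:
R2 → R2 + (4/3)·R1
R3 → R3 + (1)·R1
R4 → R4 - (5/3)·R1
R3 → R3 + (3/19)·R2
R4 → R4 + (20/19)·R2
R4 → R4 + (25)·R3
REF = 
  [    3,    -1,    -3]
  [    0, -19/3,    -5]
  [    0,     0,  4/19]
  [    0,     0,     0]
Pivot columns: 1, 2, 3 → 3 pivots.
dim(Col(A)) = number of pivot columns = 3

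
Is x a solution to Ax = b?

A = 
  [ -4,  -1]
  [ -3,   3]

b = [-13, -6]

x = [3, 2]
No

Ax = [-14, -3] ≠ b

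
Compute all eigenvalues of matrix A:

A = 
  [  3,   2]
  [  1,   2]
λ = 4, 1

tr(A) = 5, det(A) = 4
Characteristic polynomial: λ² - tr(A)λ + det(A) = λ² - 5λ + 4
λ² - 5λ + 4 = (λ - 1)(λ - 4)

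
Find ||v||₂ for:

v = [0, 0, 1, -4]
4.123

||v||₂ = √((0)² + (0)² + (1)² + (-4)²) = √17 = 4.123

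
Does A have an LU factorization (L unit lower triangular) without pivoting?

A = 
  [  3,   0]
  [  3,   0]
Yes.
A[1,1] = 3 ≠ 0, so Gaussian elimination proceeds without a row swap: multiplier ℓ₂₁ = (3)/(3) = 1, and U[2,2] = 0 - (1)(0) = 0.
L = 
  [  1,   0]
  [  1,   1]
U = 
  [  3,   0]
  [  0,   0]
Check row 2 of LU: [(1)(3), (1)(0) + 0] = [3, 0] = row 2 of A ✓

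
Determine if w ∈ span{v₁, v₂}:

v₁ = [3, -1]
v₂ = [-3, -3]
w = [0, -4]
Yes

Form the augmented matrix and row-reduce:
[v₁|v₂|w] = 
  [  3,  -3,   0]
  [ -1,  -3,  -4]
R2 → R2 + (1/3)·R1
REF = 
  [  3,  -3,   0]
  [  0,  -4,  -4]

No row of the form [0 0 | nonzero], so the system is consistent. Back-substitution gives c₁ = 1, c₂ = 1: w = (1)·v₁ + (1)·v₂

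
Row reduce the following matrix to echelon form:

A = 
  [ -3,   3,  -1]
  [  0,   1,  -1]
Row operations:
No row operations needed (already in echelon form).

Resulting echelon form:
REF = 
  [ -3,   3,  -1]
  [  0,   1,  -1]

Rank = 2 (number of non-zero pivot rows).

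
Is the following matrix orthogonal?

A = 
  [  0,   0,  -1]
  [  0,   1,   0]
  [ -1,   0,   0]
Yes

AᵀA = 
  [  1,   0,   0]
  [  0,   1,   0]
  [  0,   0,   1]
= I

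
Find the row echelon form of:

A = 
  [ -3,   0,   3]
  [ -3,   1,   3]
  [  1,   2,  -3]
Row operations:
R2 → R2 - (1)·R1
R3 → R3 + (1/3)·R1
R3 → R3 - (2)·R2

Resulting echelon form:
REF = 
  [ -3,   0,   3]
  [  0,   1,   0]
  [  0,   0,  -2]

Rank = 3 (number of non-zero pivot rows).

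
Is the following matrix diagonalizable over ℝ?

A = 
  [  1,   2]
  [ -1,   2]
No

tr(A) = 3, det(A) = 4
Characteristic polynomial: λ² - tr(A)λ + det(A) = λ² - 3λ + 4
λ² - 3λ + 4 = 0  ⇒  λ = (3 ± √((-3)² - 4·(4)))/2 = (3 ± √(-7))/2
  = (3 + i√7)/2,  (3 - i√7)/2
Eigenvalues: (3 + i√7)/2, (3 - i√7)/2  (≈ 1.5 + 1.323i, 1.5 - 1.323i)
Has complex eigenvalues (not diagonalizable over ℝ).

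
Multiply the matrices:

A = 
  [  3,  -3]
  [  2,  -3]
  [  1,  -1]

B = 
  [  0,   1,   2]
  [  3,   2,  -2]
A is 3×2 and B is 2×3, so AB is 3×3. Each entry is (row of A)·(column of B):
AB[1,1] = (3)(0) + (-3)(3) = -9
AB[1,2] = (3)(1) + (-3)(2) = -3
AB[1,3] = (3)(2) + (-3)(-2) = 12
AB[2,1] = (2)(0) + (-3)(3) = -9
AB[2,2] = (2)(1) + (-3)(2) = -4
AB[2,3] = (2)(2) + (-3)(-2) = 10
AB[3,1] = (1)(0) + (-1)(3) = -3
AB[3,2] = (1)(1) + (-1)(2) = -1
AB[3,3] = (1)(2) + (-1)(-2) = 4

AB = 
  [ -9,  -3,  12]
  [ -9,  -4,  10]
  [ -3,  -1,   4]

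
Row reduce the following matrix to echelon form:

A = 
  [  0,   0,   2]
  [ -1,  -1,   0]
Row operations:
Swap R1 ↔ R2

Resulting echelon form:
REF = 
  [ -1,  -1,   0]
  [  0,   0,   2]

Rank = 2 (number of non-zero pivot rows).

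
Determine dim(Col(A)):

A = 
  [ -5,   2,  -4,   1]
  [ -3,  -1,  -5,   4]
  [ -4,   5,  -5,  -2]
Row reduce:
R2 → R2 - (3/5)·R1
R3 → R3 - (4/5)·R1
R3 → R3 + (17/11)·R2
REF = 
  [    -5,      2,     -4,      1]
  [     0,  -11/5,  -13/5,   17/5]
  [     0,      0, -64/11,  27/11]
Pivot columns: 1, 2, 3 → 3 pivots.
dim(Col(A)) = number of pivot columns = 3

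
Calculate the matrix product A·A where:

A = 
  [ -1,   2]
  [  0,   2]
A² = A·A:
A²[1,1] = (-1)(-1) + (2)(0) = 1
A²[1,2] = (-1)(2) + (2)(2) = 2
A²[2,1] = (0)(-1) + (2)(0) = 0
A²[2,2] = (0)(2) + (2)(2) = 4
A² = 
  [  1,   2]
  [  0,   4]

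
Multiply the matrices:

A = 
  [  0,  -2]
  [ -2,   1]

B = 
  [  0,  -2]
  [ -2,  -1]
AB = 
  [  4,   2]
  [ -2,   3]

A is 2×2 and B is 2×2, so AB is 2×2. Each entry is (row of A)·(column of B):
AB[1,1] = (0)(0) + (-2)(-2) = 4
AB[1,2] = (0)(-2) + (-2)(-1) = 2
AB[2,1] = (-2)(0) + (1)(-2) = -2
AB[2,2] = (-2)(-2) + (1)(-1) = 3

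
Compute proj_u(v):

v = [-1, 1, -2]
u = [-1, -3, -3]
v·u = (-1)(-1) + (1)(-3) + (-2)(-3) = 4
u·u = (-1)² + (-3)² + (-3)² = 19
proj_u(v) = (v·u / u·u) × u = (4/19) × u

proj_u(v) = [-4/19, -12/19, -12/19]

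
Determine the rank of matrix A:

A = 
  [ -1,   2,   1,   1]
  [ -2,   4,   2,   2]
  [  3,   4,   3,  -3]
rank(A) = 2

Row reduce:
R2 → R2 - (2)·R1
R3 → R3 + (3)·R1
Swap R2 ↔ R3
REF = 
  [ -1,   2,   1,   1]
  [  0,  10,   6,   0]
  [  0,   0,   0,   0]
Pivot columns: 1, 2 → 2 pivots.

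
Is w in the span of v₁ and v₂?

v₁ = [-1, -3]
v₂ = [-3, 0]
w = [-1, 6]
Yes

Form the augmented matrix and row-reduce:
[v₁|v₂|w] = 
  [ -1,  -3,  -1]
  [ -3,   0,   6]
R2 → R2 - (3)·R1
REF = 
  [ -1,  -3,  -1]
  [  0,   9,   9]

No row of the form [0 0 | nonzero], so the system is consistent. Back-substitution gives c₁ = -2, c₂ = 1: w = (-2)·v₁ + (1)·v₂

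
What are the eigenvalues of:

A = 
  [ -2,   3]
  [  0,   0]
λ = 0, -2

tr(A) = -2, det(A) = 0
Characteristic polynomial: λ² - tr(A)λ + det(A) = λ² + 2λ
λ² + 2λ = λ(λ + 2)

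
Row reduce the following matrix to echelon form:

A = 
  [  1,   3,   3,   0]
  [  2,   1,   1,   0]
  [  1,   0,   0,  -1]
Row operations:
R2 → R2 - (2)·R1
R3 → R3 - (1)·R1
R3 → R3 - (3/5)·R2

Resulting echelon form:
REF = 
  [  1,   3,   3,   0]
  [  0,  -5,  -5,   0]
  [  0,   0,   0,  -1]

Rank = 3 (number of non-zero pivot rows).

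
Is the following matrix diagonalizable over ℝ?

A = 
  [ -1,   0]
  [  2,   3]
Yes

tr(A) = 2, det(A) = -3
Characteristic polynomial: λ² - tr(A)λ + det(A) = λ² - 2λ - 3
λ² - 2λ - 3 = (λ + 1)(λ - 3)
Eigenvalues: 3, -1
λ=-1: alg. mult. = 1, geom. mult. = 2 - rank(A - (-1)I) = 2 - 1 = 1
λ=3: alg. mult. = 1, geom. mult. = 2 - rank(A - (3)I) = 2 - 1 = 1
Sum of geometric multiplicities equals n, so A has n independent eigenvectors.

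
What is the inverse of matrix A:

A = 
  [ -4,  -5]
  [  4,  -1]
det(A) = (-4)(-1) - (-5)(4) = 24
For a 2×2 matrix, A⁻¹ = (1/det(A)) · [[d, -b], [-c, a]]
    = (1/24) · [[-1, 5], [-4, -4]]

A⁻¹ = 
  [-1/24,  5/24]
  [ -1/6,  -1/6]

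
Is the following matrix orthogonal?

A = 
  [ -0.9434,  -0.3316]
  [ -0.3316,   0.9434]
Yes

AᵀA = 
  [  1,   0]
  [  0,   1]
≈ I (equal to I up to the 4-dp rounding of the entries)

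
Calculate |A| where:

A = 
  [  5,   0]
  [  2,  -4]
For a 2×2 matrix, det = ad - bc = (5)(-4) - (0)(2) = -20

det(A) = -20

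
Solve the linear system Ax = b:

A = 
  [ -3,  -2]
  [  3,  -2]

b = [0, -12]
Row reduce the augmented matrix [A|b]:
R2 → R2 + (1)·R1
REF = 
  [ -3,  -2,   0]
  [  0,  -4, -12]

Back-substitution:
x₂ = (-12) / (-4) = 3
x₁ = (0 - (-2)(3)) / (-3) = -2

x = [-2, 3]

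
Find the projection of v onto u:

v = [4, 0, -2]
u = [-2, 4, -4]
proj_u(v) = [0, 0, 0]

v·u = (4)(-2) + (0)(4) + (-2)(-4) = 0
u·u = (-2)² + (4)² + (-4)² = 36
proj_u(v) = (v·u / u·u) × u = (0/36) × u = (0) × u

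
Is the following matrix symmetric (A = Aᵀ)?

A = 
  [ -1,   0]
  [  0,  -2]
Yes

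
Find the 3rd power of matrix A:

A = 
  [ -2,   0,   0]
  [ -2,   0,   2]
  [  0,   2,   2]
A^3 = 
  [ -8,   0,   0]
  [-16,   8,  16]
  [  0,  16,  24]

A² = A·A:
A²[1,1] = (-2)(-2) + (0)(-2) + (0)(0) = 4
A²[1,2] = (-2)(0) + (0)(0) + (0)(2) = 0
A²[1,3] = (-2)(0) + (0)(2) + (0)(2) = 0
A²[2,1] = (-2)(-2) + (0)(-2) + (2)(0) = 4
A²[2,2] = (-2)(0) + (0)(0) + (2)(2) = 4
A²[2,3] = (-2)(0) + (0)(2) + (2)(2) = 4
A²[3,1] = (0)(-2) + (2)(-2) + (2)(0) = -4
A²[3,2] = (0)(0) + (2)(0) + (2)(2) = 4
A²[3,3] = (0)(0) + (2)(2) + (2)(2) = 8
A² = 
  [  4,   0,   0]
  [  4,   4,   4]
  [ -4,   4,   8]

A^3 = A^2·A:
A^3[1,1] = (4)(-2) + (0)(-2) + (0)(0) = -8
A^3[1,2] = (4)(0) + (0)(0) + (0)(2) = 0
A^3[1,3] = (4)(0) + (0)(2) + (0)(2) = 0
A^3[2,1] = (4)(-2) + (4)(-2) + (4)(0) = -16
A^3[2,2] = (4)(0) + (4)(0) + (4)(2) = 8
A^3[2,3] = (4)(0) + (4)(2) + (4)(2) = 16
A^3[3,1] = (-4)(-2) + (4)(-2) + (8)(0) = 0
A^3[3,2] = (-4)(0) + (4)(0) + (8)(2) = 16
A^3[3,3] = (-4)(0) + (4)(2) + (8)(2) = 24
A^3 = 
  [ -8,   0,   0]
  [-16,   8,  16]
  [  0,  16,  24]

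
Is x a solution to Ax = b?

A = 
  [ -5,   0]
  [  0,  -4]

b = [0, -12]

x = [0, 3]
Yes

Ax = [0, -12] = b ✓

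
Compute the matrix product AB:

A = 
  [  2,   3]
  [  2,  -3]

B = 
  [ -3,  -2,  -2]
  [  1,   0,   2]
AB = 
  [ -3,  -4,   2]
  [ -9,  -4, -10]

A is 2×2 and B is 2×3, so AB is 2×3. Each entry is (row of A)·(column of B):
AB[1,1] = (2)(-3) + (3)(1) = -3
AB[1,2] = (2)(-2) + (3)(0) = -4
AB[1,3] = (2)(-2) + (3)(2) = 2
AB[2,1] = (2)(-3) + (-3)(1) = -9
AB[2,2] = (2)(-2) + (-3)(0) = -4
AB[2,3] = (2)(-2) + (-3)(2) = -10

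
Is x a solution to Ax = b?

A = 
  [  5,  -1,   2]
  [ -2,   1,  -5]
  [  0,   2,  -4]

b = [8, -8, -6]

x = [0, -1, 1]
No

Ax = [3, -6, -6] ≠ b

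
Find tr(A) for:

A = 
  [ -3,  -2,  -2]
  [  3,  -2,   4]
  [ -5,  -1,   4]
-1

tr(A) = -3 + -2 + 4 = -1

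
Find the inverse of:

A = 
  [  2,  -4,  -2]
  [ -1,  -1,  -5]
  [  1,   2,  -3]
det(A) = (2)·((-1)(-3) - (-5)(2)) - (-4)·((-1)(-3) - (-5)(1)) + (-2)·((-1)(2) - (-1)(1))
  = (2)(13) - (-4)(8) + (-2)(-1)
  = 60
det(A) = 60 ≠ 0, so A is invertible.

Cofactors Cᵢⱼ = (-1)ⁱ⁺ʲ·Mᵢⱼ:
C = 
  [ 13,  -8,  -1]
  [-16,  -4,  -8]
  [ 18,  12,  -6]

adj(A) = Cᵀ:
adj(A) = 
  [ 13, -16,  18]
  [ -8,  -4,  12]
  [ -1,  -8,  -6]

A⁻¹ = (1/60) · adj(A):
A⁻¹ = 
  [13/60, -4/15,  3/10]
  [-2/15, -1/15,   1/5]
  [-1/60, -2/15, -1/10]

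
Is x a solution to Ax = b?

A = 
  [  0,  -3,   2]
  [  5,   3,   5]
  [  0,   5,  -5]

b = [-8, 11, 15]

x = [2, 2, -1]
Yes

Ax = [-8, 11, 15] = b ✓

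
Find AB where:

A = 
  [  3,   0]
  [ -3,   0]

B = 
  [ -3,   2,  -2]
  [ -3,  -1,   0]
A is 2×2 and B is 2×3, so AB is 2×3. Each entry is (row of A)·(column of B):
AB[1,1] = (3)(-3) + (0)(-3) = -9
AB[1,2] = (3)(2) + (0)(-1) = 6
AB[1,3] = (3)(-2) + (0)(0) = -6
AB[2,1] = (-3)(-3) + (0)(-3) = 9
AB[2,2] = (-3)(2) + (0)(-1) = -6
AB[2,3] = (-3)(-2) + (0)(0) = 6

AB = 
  [ -9,   6,  -6]
  [  9,  -6,   6]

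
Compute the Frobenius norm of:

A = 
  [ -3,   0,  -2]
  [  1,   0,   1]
||A||_F = 3.873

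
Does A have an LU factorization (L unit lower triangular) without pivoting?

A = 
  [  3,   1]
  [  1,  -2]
Yes.
A[1,1] = 3 ≠ 0, so Gaussian elimination proceeds without a row swap: multiplier ℓ₂₁ = (1)/(3) = 1/3, and U[2,2] = -2 - (1/3)(1) = -7/3.
L = 
  [  1,   0]
  [1/3,   1]
U = 
  [   3,    1]
  [   0, -7/3]
Check row 2 of LU: [(1/3)(3), (1/3)(1) + (-7/3)] = [1, -2] = row 2 of A ✓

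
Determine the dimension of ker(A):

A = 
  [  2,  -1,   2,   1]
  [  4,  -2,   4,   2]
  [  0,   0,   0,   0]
nullity(A) = 3

Row reduce:
R2 → R2 - (2)·R1
REF = 
  [  2,  -1,   2,   1]
  [  0,   0,   0,   0]
  [  0,   0,   0,   0]
Pivot columns: 1 → 1 pivot.
rank(A) = 1, so nullity(A) = 4 - 1 = 3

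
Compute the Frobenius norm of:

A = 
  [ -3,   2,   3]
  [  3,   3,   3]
||A||_F = 7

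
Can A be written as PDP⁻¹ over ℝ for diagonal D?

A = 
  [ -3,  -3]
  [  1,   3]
Yes

tr(A) = 0, det(A) = -6
Characteristic polynomial: λ² - tr(A)λ + det(A) = λ² - 6
λ² - 6 = 0  ⇒  λ = (0 ± √((0)² - 4·(-6)))/2 = (0 ± √(24))/2
  = √6,  -√6
Eigenvalues: √6, -√6  (≈ 2.449, -2.449)
The two irrational eigenvalues are distinct (simple), so each has alg. mult. = geom. mult. = 1.
Sum of geometric multiplicities equals n, so A has n independent eigenvectors.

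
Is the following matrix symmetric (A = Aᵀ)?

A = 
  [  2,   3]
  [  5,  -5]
No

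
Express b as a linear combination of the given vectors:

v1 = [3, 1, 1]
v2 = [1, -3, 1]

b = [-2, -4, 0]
c1 = -1, c2 = 1

b = -1·v1 + 1·v2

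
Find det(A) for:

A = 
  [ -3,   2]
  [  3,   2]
-12

For a 2×2 matrix, det = ad - bc = (-3)(2) - (2)(3) = -12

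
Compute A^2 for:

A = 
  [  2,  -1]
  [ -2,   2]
A² = A·A:
A²[1,1] = (2)(2) + (-1)(-2) = 6
A²[1,2] = (2)(-1) + (-1)(2) = -4
A²[2,1] = (-2)(2) + (2)(-2) = -8
A²[2,2] = (-2)(-1) + (2)(2) = 6
A² = 
  [  6,  -4]
  [ -8,   6]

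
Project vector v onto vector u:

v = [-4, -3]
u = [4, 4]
proj_u(v) = [-7/2, -7/2]

v·u = (-4)(4) + (-3)(4) = -28
u·u = (4)² + (4)² = 32
proj_u(v) = (v·u / u·u) × u = (-28/32) × u = (-7/8) × u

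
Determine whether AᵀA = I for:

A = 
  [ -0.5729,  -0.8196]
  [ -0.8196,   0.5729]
Yes

AᵀA = 
  [  1,   0]
  [  0,   1]
≈ I (equal to I up to the 4-dp rounding of the entries)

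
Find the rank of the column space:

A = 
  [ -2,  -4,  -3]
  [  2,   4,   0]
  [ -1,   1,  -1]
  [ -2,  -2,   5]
Row reduce:
R2 → R2 + (1)·R1
R3 → R3 - (1/2)·R1
R4 → R4 - (1)·R1
Swap R2 ↔ R3
R4 → R4 - (2/3)·R2
R4 → R4 + (23/9)·R3
REF = 
  [ -2,  -4,  -3]
  [  0,   3, 1/2]
  [  0,   0,  -3]
  [  0,   0,   0]
Pivot columns: 1, 2, 3 → 3 pivots.
dim(Col(A)) = number of pivot columns = 3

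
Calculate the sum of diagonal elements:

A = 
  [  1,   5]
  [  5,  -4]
-3

tr(A) = 1 + -4 = -3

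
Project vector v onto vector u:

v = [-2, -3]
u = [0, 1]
v·u = (-2)(0) + (-3)(1) = -3
u·u = (0)² + (1)² = 1
proj_u(v) = (v·u / u·u) × u = (-3/1) × u = (-3) × u

proj_u(v) = [0, -3]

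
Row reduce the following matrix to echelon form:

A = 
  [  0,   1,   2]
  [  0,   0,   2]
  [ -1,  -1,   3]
Row operations:
Swap R1 ↔ R3
Swap R2 ↔ R3

Resulting echelon form:
REF = 
  [ -1,  -1,   3]
  [  0,   1,   2]
  [  0,   0,   2]

Rank = 3 (number of non-zero pivot rows).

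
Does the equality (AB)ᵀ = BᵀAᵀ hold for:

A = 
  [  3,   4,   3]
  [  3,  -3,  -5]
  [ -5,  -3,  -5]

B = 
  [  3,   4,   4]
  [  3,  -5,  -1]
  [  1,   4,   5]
Yes

(AB)ᵀ = 
  [ 24,  -5, -29]
  [  4,   7, -25]
  [ 23, -10, -42]

BᵀAᵀ = 
  [ 24,  -5, -29]
  [  4,   7, -25]
  [ 23, -10, -42]

Both sides are equal — this is the standard identity (AB)ᵀ = BᵀAᵀ, which holds for all A, B.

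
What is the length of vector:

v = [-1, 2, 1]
2.449

||v||₂ = √((-1)² + (2)² + (1)²) = √6 = 2.449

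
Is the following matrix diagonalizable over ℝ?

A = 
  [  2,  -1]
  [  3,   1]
No

tr(A) = 3, det(A) = 5
Characteristic polynomial: λ² - tr(A)λ + det(A) = λ² - 3λ + 5
λ² - 3λ + 5 = 0  ⇒  λ = (3 ± √((-3)² - 4·(5)))/2 = (3 ± √(-11))/2
  = (3 + i√11)/2,  (3 - i√11)/2
Eigenvalues: (3 + i√11)/2, (3 - i√11)/2  (≈ 1.5 + 1.658i, 1.5 - 1.658i)
Has complex eigenvalues (not diagonalizable over ℝ).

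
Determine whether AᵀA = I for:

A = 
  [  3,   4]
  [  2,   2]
No

AᵀA = 
  [ 13,  16]
  [ 16,  20]
≠ I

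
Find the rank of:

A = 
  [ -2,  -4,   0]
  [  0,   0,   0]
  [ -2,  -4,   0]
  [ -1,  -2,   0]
Row reduce:
R3 → R3 - (1)·R1
R4 → R4 - (1/2)·R1
REF = 
  [ -2,  -4,   0]
  [  0,   0,   0]
  [  0,   0,   0]
  [  0,   0,   0]
Pivot columns: 1 → 1 pivot.

rank(A) = 1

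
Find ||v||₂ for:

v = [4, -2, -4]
6

||v||₂ = √((4)² + (-2)² + (-4)²) = √36 = 6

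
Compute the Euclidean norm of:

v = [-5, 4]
6.403

||v||₂ = √((-5)² + (4)²) = √41 = 6.403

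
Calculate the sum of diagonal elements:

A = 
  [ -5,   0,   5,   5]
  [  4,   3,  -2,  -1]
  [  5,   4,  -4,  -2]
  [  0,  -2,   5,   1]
-5

tr(A) = -5 + 3 + -4 + 1 = -5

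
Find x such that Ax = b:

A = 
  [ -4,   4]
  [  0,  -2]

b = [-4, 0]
Row reduce the augmented matrix [A|b]:
(already in echelon form)
REF = 
  [ -4,   4,  -4]
  [  0,  -2,   0]

Back-substitution:
x₂ = 0 / (-2) = 0
x₁ = (-4 - (4)(0)) / (-4) = 1

x = [1, 0]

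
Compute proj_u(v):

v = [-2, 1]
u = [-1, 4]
proj_u(v) = [-6/17, 24/17]

v·u = (-2)(-1) + (1)(4) = 6
u·u = (-1)² + (4)² = 17
proj_u(v) = (v·u / u·u) × u = (6/17) × u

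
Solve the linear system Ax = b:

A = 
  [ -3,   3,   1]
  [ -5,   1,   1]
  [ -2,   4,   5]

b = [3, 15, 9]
Row reduce the augmented matrix [A|b]:
R2 → R2 - (5/3)·R1
R3 → R3 - (2/3)·R1
R3 → R3 + (1/2)·R2
REF = 
  [  -3,    3,    1,    3]
  [   0,   -4, -2/3,   10]
  [   0,    0,    4,   12]

Back-substitution:
x₃ = 12 / 4 = 3
x₂ = (10 - (-2/3)(3)) / (-4) = -3
x₁ = (3 - (3)(-3) - (1)(3)) / (-3) = -3

x = [-3, -3, 3]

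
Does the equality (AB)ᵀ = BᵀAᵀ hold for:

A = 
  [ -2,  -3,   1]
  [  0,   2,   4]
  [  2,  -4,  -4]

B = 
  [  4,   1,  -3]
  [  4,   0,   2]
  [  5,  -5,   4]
Yes

(AB)ᵀ = 
  [-15,  28, -28]
  [ -7, -20,  22]
  [  4,  20, -30]

BᵀAᵀ = 
  [-15,  28, -28]
  [ -7, -20,  22]
  [  4,  20, -30]

Both sides are equal — this is the standard identity (AB)ᵀ = BᵀAᵀ, which holds for all A, B.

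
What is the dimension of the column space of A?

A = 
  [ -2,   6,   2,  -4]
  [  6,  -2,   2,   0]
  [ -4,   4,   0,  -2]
dim(Col(A)) = 2

Row reduce:
R2 → R2 + (3)·R1
R3 → R3 - (2)·R1
R3 → R3 + (1/2)·R2
REF = 
  [ -2,   6,   2,  -4]
  [  0,  16,   8, -12]
  [  0,   0,   0,   0]
Pivot columns: 1, 2 → 2 pivots.
dim(Col(A)) = number of pivot columns = 2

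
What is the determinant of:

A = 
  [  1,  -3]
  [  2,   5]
For a 2×2 matrix, det = ad - bc = (1)(5) - (-3)(2) = 11

det(A) = 11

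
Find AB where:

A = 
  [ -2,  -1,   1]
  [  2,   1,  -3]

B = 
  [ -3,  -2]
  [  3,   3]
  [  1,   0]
AB = 
  [  4,   1]
  [ -6,  -1]

A is 2×3 and B is 3×2, so AB is 2×2. Each entry is (row of A)·(column of B):
AB[1,1] = (-2)(-3) + (-1)(3) + (1)(1) = 4
AB[1,2] = (-2)(-2) + (-1)(3) + (1)(0) = 1
AB[2,1] = (2)(-3) + (1)(3) + (-3)(1) = -6
AB[2,2] = (2)(-2) + (1)(3) + (-3)(0) = -1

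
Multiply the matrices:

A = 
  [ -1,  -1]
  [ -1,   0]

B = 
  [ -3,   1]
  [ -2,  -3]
AB = 
  [  5,   2]
  [  3,  -1]

A is 2×2 and B is 2×2, so AB is 2×2. Each entry is (row of A)·(column of B):
AB[1,1] = (-1)(-3) + (-1)(-2) = 5
AB[1,2] = (-1)(1) + (-1)(-3) = 2
AB[2,1] = (-1)(-3) + (0)(-2) = 3
AB[2,2] = (-1)(1) + (0)(-3) = -1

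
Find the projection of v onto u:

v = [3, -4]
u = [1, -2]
v·u = (3)(1) + (-4)(-2) = 11
u·u = (1)² + (-2)² = 5
proj_u(v) = (v·u / u·u) × u = (11/5) × u

proj_u(v) = [11/5, -22/5]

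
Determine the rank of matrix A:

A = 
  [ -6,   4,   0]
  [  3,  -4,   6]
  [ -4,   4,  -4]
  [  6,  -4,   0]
Row reduce:
R2 → R2 + (1/2)·R1
R3 → R3 - (2/3)·R1
R4 → R4 + (1)·R1
R3 → R3 + (2/3)·R2
REF = 
  [ -6,   4,   0]
  [  0,  -2,   6]
  [  0,   0,   0]
  [  0,   0,   0]
Pivot columns: 1, 2 → 2 pivots.

rank(A) = 2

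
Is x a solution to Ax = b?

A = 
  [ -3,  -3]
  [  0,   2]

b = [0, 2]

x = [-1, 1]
Yes

Ax = [0, 2] = b ✓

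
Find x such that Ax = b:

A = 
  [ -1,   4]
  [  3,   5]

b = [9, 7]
Row reduce the augmented matrix [A|b]:
R2 → R2 + (3)·R1
REF = 
  [ -1,   4,   9]
  [  0,  17,  34]

Back-substitution:
x₂ = 34 / 17 = 2
x₁ = (9 - (4)(2)) / (-1) = -1

x = [-1, 2]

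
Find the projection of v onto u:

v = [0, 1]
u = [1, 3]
v·u = (0)(1) + (1)(3) = 3
u·u = (1)² + (3)² = 10
proj_u(v) = (v·u / u·u) × u = (3/10) × u

proj_u(v) = [3/10, 9/10]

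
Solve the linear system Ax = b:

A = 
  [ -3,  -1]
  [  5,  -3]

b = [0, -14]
x = [-1, 3]

Row reduce the augmented matrix [A|b]:
R2 → R2 + (5/3)·R1
REF = 
  [   -3,    -1,     0]
  [    0, -14/3,   -14]

Back-substitution:
x₂ = (-14) / (-14/3) = 3
x₁ = (0 - (-1)(3)) / (-3) = -1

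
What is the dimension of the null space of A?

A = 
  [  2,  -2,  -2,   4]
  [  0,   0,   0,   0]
nullity(A) = 3

Row reduce:
(no row operations needed)
REF = 
  [  2,  -2,  -2,   4]
  [  0,   0,   0,   0]
Pivot columns: 1 → 1 pivot.
rank(A) = 1, so nullity(A) = 4 - 1 = 3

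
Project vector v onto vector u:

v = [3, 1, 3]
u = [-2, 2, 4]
v·u = (3)(-2) + (1)(2) + (3)(4) = 8
u·u = (-2)² + (2)² + (4)² = 24
proj_u(v) = (v·u / u·u) × u = (8/24) × u = (1/3) × u

proj_u(v) = [-2/3, 2/3, 4/3]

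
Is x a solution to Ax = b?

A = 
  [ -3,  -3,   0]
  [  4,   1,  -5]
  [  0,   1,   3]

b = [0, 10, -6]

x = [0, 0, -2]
Yes

Ax = [0, 10, -6] = b ✓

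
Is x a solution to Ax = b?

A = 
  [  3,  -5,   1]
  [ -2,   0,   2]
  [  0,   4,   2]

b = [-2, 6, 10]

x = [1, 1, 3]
No

Ax = [1, 4, 10] ≠ b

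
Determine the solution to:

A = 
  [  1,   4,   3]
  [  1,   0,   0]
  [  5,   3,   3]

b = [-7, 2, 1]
x = [2, 0, -3]

Row reduce the augmented matrix [A|b]:
R2 → R2 - (1)·R1
R3 → R3 - (5)·R1
R3 → R3 - (17/4)·R2
REF = 
  [   1,    4,    3,   -7]
  [   0,   -4,   -3,    9]
  [   0,    0,  3/4, -9/4]

Back-substitution:
x₃ = (-9/4) / (3/4) = -3
x₂ = (9 - (-3)(-3)) / (-4) = 0
x₁ = (-7 - (4)(0) - (3)(-3)) / 1 = 2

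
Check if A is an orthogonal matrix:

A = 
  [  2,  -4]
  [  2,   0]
No

AᵀA = 
  [  8,  -8]
  [ -8,  16]
≠ I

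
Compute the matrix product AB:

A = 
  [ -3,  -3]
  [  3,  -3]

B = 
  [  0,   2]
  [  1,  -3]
A is 2×2 and B is 2×2, so AB is 2×2. Each entry is (row of A)·(column of B):
AB[1,1] = (-3)(0) + (-3)(1) = -3
AB[1,2] = (-3)(2) + (-3)(-3) = 3
AB[2,1] = (3)(0) + (-3)(1) = -3
AB[2,2] = (3)(2) + (-3)(-3) = 15

AB = 
  [ -3,   3]
  [ -3,  15]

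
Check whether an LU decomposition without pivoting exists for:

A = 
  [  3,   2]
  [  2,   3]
Yes.
A[1,1] = 3 ≠ 0, so Gaussian elimination proceeds without a row swap: multiplier ℓ₂₁ = (2)/(3) = 2/3, and U[2,2] = 3 - (2/3)(2) = 5/3.
L = 
  [  1,   0]
  [2/3,   1]
U = 
  [  3,   2]
  [  0, 5/3]
Check row 2 of LU: [(2/3)(3), (2/3)(2) + (5/3)] = [2, 3] = row 2 of A ✓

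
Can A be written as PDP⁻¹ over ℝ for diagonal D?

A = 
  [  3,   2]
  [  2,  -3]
Yes

tr(A) = 0, det(A) = -13
Characteristic polynomial: λ² - tr(A)λ + det(A) = λ² - 13
λ² - 13 = 0  ⇒  λ = (0 ± √((0)² - 4·(-13)))/2 = (0 ± √(52))/2
  = √13,  -√13
Eigenvalues: √13, -√13  (≈ 3.606, -3.606)
The two irrational eigenvalues are distinct (simple), so each has alg. mult. = geom. mult. = 1.
Sum of geometric multiplicities equals n, so A has n independent eigenvectors.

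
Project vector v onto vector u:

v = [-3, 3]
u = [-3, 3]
v·u = (-3)(-3) + (3)(3) = 18
u·u = (-3)² + (3)² = 18
proj_u(v) = (v·u / u·u) × u = (18/18) × u = (1) × u

proj_u(v) = [-3, 3]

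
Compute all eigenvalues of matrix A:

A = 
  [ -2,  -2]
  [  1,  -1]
λ = (-3 + i√7)/2, (-3 - i√7)/2  (≈ -1.5 + 1.323i, -1.5 - 1.323i)

tr(A) = -3, det(A) = 4
Characteristic polynomial: λ² - tr(A)λ + det(A) = λ² + 3λ + 4
λ² + 3λ + 4 = 0  ⇒  λ = (-3 ± √((3)² - 4·(4)))/2 = (-3 ± √(-7))/2
  = (-3 + i√7)/2,  (-3 - i√7)/2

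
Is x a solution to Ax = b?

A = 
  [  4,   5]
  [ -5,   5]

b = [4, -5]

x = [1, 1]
No

Ax = [9, 0] ≠ b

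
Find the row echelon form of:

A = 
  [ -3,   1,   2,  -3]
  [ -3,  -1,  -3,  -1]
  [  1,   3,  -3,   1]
Row operations:
R2 → R2 - (1)·R1
R3 → R3 + (1/3)·R1
R3 → R3 + (5/3)·R2

Resulting echelon form:
REF = 
  [   -3,     1,     2,    -3]
  [    0,    -2,    -5,     2]
  [    0,     0, -32/3,  10/3]

Rank = 3 (number of non-zero pivot rows).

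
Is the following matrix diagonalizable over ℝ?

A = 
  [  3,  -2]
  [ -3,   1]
Yes

tr(A) = 4, det(A) = -3
Characteristic polynomial: λ² - tr(A)λ + det(A) = λ² - 4λ - 3
λ² - 4λ - 3 = 0  ⇒  λ = (4 ± √((-4)² - 4·(-3)))/2 = (4 ± √(28))/2
  = 2 + √7,  2 - √7
Eigenvalues: 2 + √7, 2 - √7  (≈ 4.646, -0.6458)
The two irrational eigenvalues are distinct (simple), so each has alg. mult. = geom. mult. = 1.
Sum of geometric multiplicities equals n, so A has n independent eigenvectors.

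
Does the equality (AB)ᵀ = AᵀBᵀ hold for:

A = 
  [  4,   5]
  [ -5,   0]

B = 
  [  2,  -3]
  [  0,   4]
No

(AB)ᵀ = 
  [  8, -10]
  [  8,  15]

AᵀBᵀ = 
  [ 23, -20]
  [ 10,   0]

The two matrices differ, so (AB)ᵀ ≠ AᵀBᵀ in general. The correct identity is (AB)ᵀ = BᵀAᵀ.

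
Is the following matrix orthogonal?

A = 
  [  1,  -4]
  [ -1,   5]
No

AᵀA = 
  [  2,  -9]
  [ -9,  41]
≠ I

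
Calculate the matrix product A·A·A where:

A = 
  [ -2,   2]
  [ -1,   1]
A² = A·A:
A²[1,1] = (-2)(-2) + (2)(-1) = 2
A²[1,2] = (-2)(2) + (2)(1) = -2
A²[2,1] = (-1)(-2) + (1)(-1) = 1
A²[2,2] = (-1)(2) + (1)(1) = -1
A² = 
  [  2,  -2]
  [  1,  -1]

A^3 = A^2·A:
A^3[1,1] = (2)(-2) + (-2)(-1) = -2
A^3[1,2] = (2)(2) + (-2)(1) = 2
A^3[2,1] = (1)(-2) + (-1)(-1) = -1
A^3[2,2] = (1)(2) + (-1)(1) = 1
A^3 = 
  [ -2,   2]
  [ -1,   1]

Therefore
A^3 = 
  [ -2,   2]
  [ -1,   1]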